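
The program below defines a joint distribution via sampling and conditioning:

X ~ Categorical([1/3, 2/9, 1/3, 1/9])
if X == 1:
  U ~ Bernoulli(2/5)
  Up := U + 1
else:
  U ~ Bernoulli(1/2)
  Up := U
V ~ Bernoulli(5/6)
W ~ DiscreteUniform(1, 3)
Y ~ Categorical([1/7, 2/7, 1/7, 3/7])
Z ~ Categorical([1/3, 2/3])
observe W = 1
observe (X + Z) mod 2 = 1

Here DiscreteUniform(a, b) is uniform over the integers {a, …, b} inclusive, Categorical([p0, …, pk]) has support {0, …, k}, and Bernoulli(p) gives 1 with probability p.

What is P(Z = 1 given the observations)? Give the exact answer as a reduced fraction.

Enumerate traces; 64 have nonzero weight after conditioning:
  (X=0, U=0, V=0, W=1, Y=0, Z=1) weight 1/1134
  (X=0, U=0, V=0, W=1, Y=1, Z=1) weight 1/567
  (X=0, U=0, V=0, W=1, Y=2, Z=1) weight 1/1134
  (X=0, U=0, V=0, W=1, Y=3, Z=1) weight 1/378
  (X=0, U=0, V=1, W=1, Y=0, Z=1) weight 5/1134
  (X=0, U=0, V=1, W=1, Y=1, Z=1) weight 5/567
  (X=0, U=0, V=1, W=1, Y=2, Z=1) weight 5/1134
  (X=0, U=0, V=1, W=1, Y=3, Z=1) weight 5/378
  (X=1, U=0, V=0, W=1, Y=0, Z=0) weight 1/2835
  … 55 more
Group by Z:
  weight(Z=0) = 1/27
  weight(Z=1) = 4/27
Total weight = 1/27 + 4/27 = 5/27
P(Z=0 | obs) = 1/27 / 5/27 = 1/5
P(Z=1 | obs) = 4/27 / 5/27 = 4/5

P(Z = 1 | obs) = 4/5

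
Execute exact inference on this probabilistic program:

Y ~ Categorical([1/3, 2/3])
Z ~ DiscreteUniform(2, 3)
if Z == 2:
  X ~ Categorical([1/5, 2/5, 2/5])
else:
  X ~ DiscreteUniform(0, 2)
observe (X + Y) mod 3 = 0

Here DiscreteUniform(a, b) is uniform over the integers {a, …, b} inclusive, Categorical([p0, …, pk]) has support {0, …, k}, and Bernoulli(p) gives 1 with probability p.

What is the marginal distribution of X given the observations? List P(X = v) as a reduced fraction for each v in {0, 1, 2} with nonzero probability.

Enumerate traces; 4 have nonzero weight after conditioning:
  (Y=0, Z=2, X=0) weight 1/30
  (Y=0, Z=3, X=0) weight 1/18
  (Y=1, Z=2, X=2) weight 2/15
  (Y=1, Z=3, X=2) weight 1/9
Group by X:
  weight(X=0) = 4/45
  weight(X=2) = 11/45
Total weight = 4/45 + 11/45 = 1/3
P(X=0 | obs) = 4/45 / 1/3 = 4/15
P(X=2 | obs) = 11/45 / 1/3 = 11/15

P(X=0) = 4/15, P(X=2) = 11/15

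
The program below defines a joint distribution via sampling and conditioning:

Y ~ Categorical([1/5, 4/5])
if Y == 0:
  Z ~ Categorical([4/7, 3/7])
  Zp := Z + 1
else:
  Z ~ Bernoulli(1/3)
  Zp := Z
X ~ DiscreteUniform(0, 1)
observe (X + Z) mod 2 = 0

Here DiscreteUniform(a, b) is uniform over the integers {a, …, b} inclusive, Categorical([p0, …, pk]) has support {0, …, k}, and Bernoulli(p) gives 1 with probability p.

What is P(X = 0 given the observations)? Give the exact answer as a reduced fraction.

P(X = 0 | obs) = 68/105

Enumerate traces; 4 have nonzero weight after conditioning:
  (Y=0, Z=0, X=0) weight 2/35
  (Y=0, Z=1, X=1) weight 3/70
  (Y=1, Z=0, X=0) weight 4/15
  (Y=1, Z=1, X=1) weight 2/15
Group by X:
  weight(X=0) = 34/105
  weight(X=1) = 37/210
Total weight = 34/105 + 37/210 = 1/2
P(X=0 | obs) = 34/105 / 1/2 = 68/105
P(X=1 | obs) = 37/210 / 1/2 = 37/105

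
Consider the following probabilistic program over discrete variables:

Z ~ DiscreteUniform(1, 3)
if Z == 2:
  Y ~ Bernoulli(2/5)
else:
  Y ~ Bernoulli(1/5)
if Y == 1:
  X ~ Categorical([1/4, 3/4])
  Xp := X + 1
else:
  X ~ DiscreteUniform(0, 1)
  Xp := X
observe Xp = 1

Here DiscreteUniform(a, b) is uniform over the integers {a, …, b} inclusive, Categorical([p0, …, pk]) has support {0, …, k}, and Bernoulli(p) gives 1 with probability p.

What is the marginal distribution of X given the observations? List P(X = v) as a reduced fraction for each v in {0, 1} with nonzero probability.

Enumerate traces; 6 have nonzero weight after conditioning:
  (Z=1, Y=0, X=1) weight 2/15
  (Z=1, Y=1, X=0) weight 1/60
  (Z=2, Y=0, X=1) weight 1/10
  (Z=2, Y=1, X=0) weight 1/30
  (Z=3, Y=0, X=1) weight 2/15
  (Z=3, Y=1, X=0) weight 1/60
Group by X:
  weight(X=0) = 1/15
  weight(X=1) = 11/30
Total weight = 1/15 + 11/30 = 13/30
P(X=0 | obs) = 1/15 / 13/30 = 2/13
P(X=1 | obs) = 11/30 / 13/30 = 11/13

P(X=0) = 2/13, P(X=1) = 11/13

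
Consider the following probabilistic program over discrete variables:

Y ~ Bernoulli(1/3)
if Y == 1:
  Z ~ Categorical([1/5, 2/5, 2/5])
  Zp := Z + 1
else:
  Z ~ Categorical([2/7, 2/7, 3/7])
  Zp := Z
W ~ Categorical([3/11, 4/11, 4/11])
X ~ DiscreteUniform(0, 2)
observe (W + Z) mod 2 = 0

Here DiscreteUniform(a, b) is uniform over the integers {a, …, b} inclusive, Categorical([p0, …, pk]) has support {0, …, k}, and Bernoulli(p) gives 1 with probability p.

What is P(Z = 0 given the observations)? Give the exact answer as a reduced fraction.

P(Z = 0 | obs) = 63/211

Enumerate traces; 30 have nonzero weight after conditioning:
  (Y=0, Z=0, W=0, X=0) weight 4/231
  (Y=0, Z=0, W=0, X=1) weight 4/231
  (Y=0, Z=0, W=0, X=2) weight 4/231
  (Y=0, Z=0, W=2, X=0) weight 16/693
  (Y=0, Z=0, W=2, X=1) weight 16/693
  (Y=0, Z=0, W=2, X=2) weight 16/693
  (Y=0, Z=1, W=1, X=0) weight 16/693
  (Y=0, Z=1, W=1, X=1) weight 16/693
  (Y=0, Z=2, W=0, X=0) weight 2/77
  … 21 more
Group by Z:
  weight(Z=0) = 9/55
  weight(Z=1) = 136/1155
  weight(Z=2) = 4/15
Total weight = 9/55 + 136/1155 + 4/15 = 211/385
P(Z=0 | obs) = 9/55 / 211/385 = 63/211
P(Z=1 | obs) = 136/1155 / 211/385 = 136/633
P(Z=2 | obs) = 4/15 / 211/385 = 308/633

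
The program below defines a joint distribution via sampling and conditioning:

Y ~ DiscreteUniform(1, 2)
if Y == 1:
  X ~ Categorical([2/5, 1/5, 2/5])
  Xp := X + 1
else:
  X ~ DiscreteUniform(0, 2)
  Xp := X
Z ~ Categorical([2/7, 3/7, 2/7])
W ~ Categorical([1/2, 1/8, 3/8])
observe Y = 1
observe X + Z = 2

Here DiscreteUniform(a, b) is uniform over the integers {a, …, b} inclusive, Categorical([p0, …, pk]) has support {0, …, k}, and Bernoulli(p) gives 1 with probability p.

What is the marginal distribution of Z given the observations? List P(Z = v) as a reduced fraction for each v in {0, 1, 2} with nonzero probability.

Enumerate traces; 9 have nonzero weight after conditioning:
  (Y=1, X=0, Z=2, W=0) weight 1/35
  (Y=1, X=0, Z=2, W=1) weight 1/140
  (Y=1, X=0, Z=2, W=2) weight 3/140
  (Y=1, X=1, Z=1, W=0) weight 3/140
  (Y=1, X=1, Z=1, W=1) weight 3/560
  (Y=1, X=1, Z=1, W=2) weight 9/560
  (Y=1, X=2, Z=0, W=0) weight 1/35
  (Y=1, X=2, Z=0, W=1) weight 1/140
  … 1 more
Group by Z:
  weight(Z=0) = 2/35
  weight(Z=1) = 3/70
  weight(Z=2) = 2/35
Total weight = 2/35 + 3/70 + 2/35 = 11/70
P(Z=0 | obs) = 2/35 / 11/70 = 4/11
P(Z=1 | obs) = 3/70 / 11/70 = 3/11
P(Z=2 | obs) = 2/35 / 11/70 = 4/11

P(Z=0) = 4/11, P(Z=1) = 3/11, P(Z=2) = 4/11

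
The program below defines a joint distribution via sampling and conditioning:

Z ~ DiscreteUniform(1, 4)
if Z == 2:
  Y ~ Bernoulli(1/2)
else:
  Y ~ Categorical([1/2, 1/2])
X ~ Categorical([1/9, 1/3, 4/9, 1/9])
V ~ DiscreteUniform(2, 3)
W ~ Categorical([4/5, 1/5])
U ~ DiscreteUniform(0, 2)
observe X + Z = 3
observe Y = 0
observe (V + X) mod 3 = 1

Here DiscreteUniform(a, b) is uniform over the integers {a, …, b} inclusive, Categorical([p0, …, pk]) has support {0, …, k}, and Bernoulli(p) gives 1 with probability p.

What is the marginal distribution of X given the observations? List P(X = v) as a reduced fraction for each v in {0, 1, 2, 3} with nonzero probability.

P(X=1) = 3/7, P(X=2) = 4/7

Enumerate traces; 12 have nonzero weight after conditioning:
  (Z=1, Y=0, X=2, V=2, W=0, U=0) weight 1/135
  (Z=1, Y=0, X=2, V=2, W=0, U=1) weight 1/135
  (Z=1, Y=0, X=2, V=2, W=0, U=2) weight 1/135
  (Z=1, Y=0, X=2, V=2, W=1, U=0) weight 1/540
  (Z=1, Y=0, X=2, V=2, W=1, U=1) weight 1/540
  (Z=1, Y=0, X=2, V=2, W=1, U=2) weight 1/540
  (Z=2, Y=0, X=1, V=3, W=0, U=0) weight 1/180
  (Z=2, Y=0, X=1, V=3, W=0, U=1) weight 1/180
  … 4 more
Group by X:
  weight(X=1) = 1/48
  weight(X=2) = 1/36
Total weight = 1/48 + 1/36 = 7/144
P(X=1 | obs) = 1/48 / 7/144 = 3/7
P(X=2 | obs) = 1/36 / 7/144 = 4/7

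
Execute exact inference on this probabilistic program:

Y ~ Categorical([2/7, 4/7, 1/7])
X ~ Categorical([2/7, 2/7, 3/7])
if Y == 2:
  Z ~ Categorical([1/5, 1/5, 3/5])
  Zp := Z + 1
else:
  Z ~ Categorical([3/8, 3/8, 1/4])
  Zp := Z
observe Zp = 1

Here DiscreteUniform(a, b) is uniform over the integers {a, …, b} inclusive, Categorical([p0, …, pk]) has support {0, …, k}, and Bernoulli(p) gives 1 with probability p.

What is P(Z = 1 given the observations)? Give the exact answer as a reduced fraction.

P(Z = 1 | obs) = 45/49

Enumerate traces; 9 have nonzero weight after conditioning:
  (Y=0, X=0, Z=1) weight 3/98
  (Y=0, X=1, Z=1) weight 3/98
  (Y=0, X=2, Z=1) weight 9/196
  (Y=1, X=0, Z=1) weight 3/49
  (Y=1, X=1, Z=1) weight 3/49
  (Y=1, X=2, Z=1) weight 9/98
  (Y=2, X=0, Z=0) weight 2/245
  (Y=2, X=1, Z=0) weight 2/245
  … 1 more
Group by Z:
  weight(Z=0) = 1/35
  weight(Z=1) = 9/28
Total weight = 1/35 + 9/28 = 7/20
P(Z=0 | obs) = 1/35 / 7/20 = 4/49
P(Z=1 | obs) = 9/28 / 7/20 = 45/49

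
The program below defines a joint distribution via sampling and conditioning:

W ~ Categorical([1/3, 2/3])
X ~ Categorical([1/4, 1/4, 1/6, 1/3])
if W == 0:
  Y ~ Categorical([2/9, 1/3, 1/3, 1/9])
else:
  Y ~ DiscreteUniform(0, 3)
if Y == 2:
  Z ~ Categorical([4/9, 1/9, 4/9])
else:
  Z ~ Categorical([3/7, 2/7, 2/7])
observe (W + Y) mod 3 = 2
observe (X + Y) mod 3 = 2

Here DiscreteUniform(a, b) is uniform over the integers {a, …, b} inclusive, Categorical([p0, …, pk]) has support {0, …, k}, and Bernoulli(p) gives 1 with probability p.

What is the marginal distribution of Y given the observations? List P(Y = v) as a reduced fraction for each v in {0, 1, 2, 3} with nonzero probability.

Enumerate traces; 9 have nonzero weight after conditioning:
  (W=0, X=0, Y=2, Z=0) weight 1/81
  (W=0, X=0, Y=2, Z=1) weight 1/324
  (W=0, X=0, Y=2, Z=2) weight 1/81
  (W=0, X=3, Y=2, Z=0) weight 4/243
  (W=0, X=3, Y=2, Z=1) weight 1/243
  (W=0, X=3, Y=2, Z=2) weight 4/243
  (W=1, X=1, Y=1, Z=0) weight 1/56
  (W=1, X=1, Y=1, Z=1) weight 1/84
  … 1 more
Group by Y:
  weight(Y=1) = 1/24
  weight(Y=2) = 7/108
Total weight = 1/24 + 7/108 = 23/216
P(Y=1 | obs) = 1/24 / 23/216 = 9/23
P(Y=2 | obs) = 7/108 / 23/216 = 14/23

P(Y=1) = 9/23, P(Y=2) = 14/23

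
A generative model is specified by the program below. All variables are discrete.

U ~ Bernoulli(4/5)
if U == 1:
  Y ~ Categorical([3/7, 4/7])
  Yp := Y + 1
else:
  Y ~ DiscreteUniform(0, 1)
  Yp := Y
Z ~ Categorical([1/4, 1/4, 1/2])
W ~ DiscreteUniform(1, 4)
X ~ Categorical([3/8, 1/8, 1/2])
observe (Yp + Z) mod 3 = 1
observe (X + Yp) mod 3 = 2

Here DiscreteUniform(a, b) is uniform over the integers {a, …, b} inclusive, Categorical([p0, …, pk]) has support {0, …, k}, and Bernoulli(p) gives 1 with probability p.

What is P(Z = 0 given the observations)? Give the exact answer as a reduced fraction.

P(Z = 0 | obs) = 31/251

Enumerate traces; 16 have nonzero weight after conditioning:
  (U=0, Y=0, Z=1, W=1, X=2) weight 1/320
  (U=0, Y=0, Z=1, W=2, X=2) weight 1/320
  (U=0, Y=0, Z=1, W=3, X=2) weight 1/320
  (U=0, Y=0, Z=1, W=4, X=2) weight 1/320
  (U=0, Y=1, Z=0, W=1, X=1) weight 1/1280
  (U=0, Y=1, Z=0, W=2, X=1) weight 1/1280
  (U=0, Y=1, Z=0, W=3, X=1) weight 1/1280
  (U=0, Y=1, Z=0, W=4, X=1) weight 1/1280
  (U=1, Y=1, Z=2, W=1, X=0) weight 3/140
  … 7 more
Group by Z:
  weight(Z=0) = 31/2240
  weight(Z=1) = 1/80
  weight(Z=2) = 3/35
Total weight = 31/2240 + 1/80 + 3/35 = 251/2240
P(Z=0 | obs) = 31/2240 / 251/2240 = 31/251
P(Z=1 | obs) = 1/80 / 251/2240 = 28/251
P(Z=2 | obs) = 3/35 / 251/2240 = 192/251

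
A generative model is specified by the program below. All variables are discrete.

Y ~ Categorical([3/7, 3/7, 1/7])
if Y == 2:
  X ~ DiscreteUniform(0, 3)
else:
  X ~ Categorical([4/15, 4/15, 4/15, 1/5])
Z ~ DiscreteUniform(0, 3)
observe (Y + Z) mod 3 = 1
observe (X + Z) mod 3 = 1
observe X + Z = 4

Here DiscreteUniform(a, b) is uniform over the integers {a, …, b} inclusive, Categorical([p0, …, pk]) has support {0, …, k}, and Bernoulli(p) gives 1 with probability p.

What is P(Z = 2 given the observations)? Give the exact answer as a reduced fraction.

Enumerate traces; 3 have nonzero weight after conditioning:
  (Y=0, X=3, Z=1) weight 3/140
  (Y=1, X=1, Z=3) weight 1/35
  (Y=2, X=2, Z=2) weight 1/112
Group by Z:
  weight(Z=1) = 3/140
  weight(Z=2) = 1/112
  weight(Z=3) = 1/35
Total weight = 3/140 + 1/112 + 1/35 = 33/560
P(Z=1 | obs) = 3/140 / 33/560 = 4/11
P(Z=2 | obs) = 1/112 / 33/560 = 5/33
P(Z=3 | obs) = 1/35 / 33/560 = 16/33

P(Z = 2 | obs) = 5/33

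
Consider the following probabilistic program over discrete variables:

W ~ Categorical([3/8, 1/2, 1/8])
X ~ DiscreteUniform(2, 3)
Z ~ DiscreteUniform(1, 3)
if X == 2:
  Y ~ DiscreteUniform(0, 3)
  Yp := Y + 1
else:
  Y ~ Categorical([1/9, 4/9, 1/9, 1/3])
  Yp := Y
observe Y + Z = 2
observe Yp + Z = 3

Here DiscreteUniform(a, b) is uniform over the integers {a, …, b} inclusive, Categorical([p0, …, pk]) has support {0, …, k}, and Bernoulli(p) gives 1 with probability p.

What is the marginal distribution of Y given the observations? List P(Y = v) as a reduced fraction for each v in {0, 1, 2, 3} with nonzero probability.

P(Y=0) = 1/2, P(Y=1) = 1/2

Enumerate traces; 6 have nonzero weight after conditioning:
  (W=0, X=2, Z=1, Y=1) weight 1/64
  (W=0, X=2, Z=2, Y=0) weight 1/64
  (W=1, X=2, Z=1, Y=1) weight 1/48
  (W=1, X=2, Z=2, Y=0) weight 1/48
  (W=2, X=2, Z=1, Y=1) weight 1/192
  (W=2, X=2, Z=2, Y=0) weight 1/192
Group by Y:
  weight(Y=0) = 1/24
  weight(Y=1) = 1/24
Total weight = 1/24 + 1/24 = 1/12
P(Y=0 | obs) = 1/24 / 1/12 = 1/2
P(Y=1 | obs) = 1/24 / 1/12 = 1/2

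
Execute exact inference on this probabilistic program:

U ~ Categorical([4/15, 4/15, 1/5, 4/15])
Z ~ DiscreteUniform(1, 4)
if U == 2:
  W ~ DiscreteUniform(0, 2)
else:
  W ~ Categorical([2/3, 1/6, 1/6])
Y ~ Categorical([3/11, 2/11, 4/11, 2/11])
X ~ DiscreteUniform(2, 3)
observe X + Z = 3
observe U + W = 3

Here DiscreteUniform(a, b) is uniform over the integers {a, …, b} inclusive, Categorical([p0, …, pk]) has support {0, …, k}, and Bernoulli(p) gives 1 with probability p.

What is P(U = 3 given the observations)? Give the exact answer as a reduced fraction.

P(U = 3 | obs) = 8/13

Enumerate traces; 12 have nonzero weight after conditioning:
  (U=1, Z=1, W=2, Y=0, X=2) weight 1/660
  (U=1, Z=1, W=2, Y=1, X=2) weight 1/990
  (U=1, Z=1, W=2, Y=2, X=2) weight 1/495
  (U=1, Z=1, W=2, Y=3, X=2) weight 1/990
  (U=2, Z=1, W=1, Y=0, X=2) weight 1/440
  (U=2, Z=1, W=1, Y=1, X=2) weight 1/660
  (U=2, Z=1, W=1, Y=2, X=2) weight 1/330
  (U=2, Z=1, W=1, Y=3, X=2) weight 1/660
  (U=3, Z=1, W=0, Y=0, X=2) weight 1/165
  … 3 more
Group by U:
  weight(U=1) = 1/180
  weight(U=2) = 1/120
  weight(U=3) = 1/45
Total weight = 1/180 + 1/120 + 1/45 = 13/360
P(U=1 | obs) = 1/180 / 13/360 = 2/13
P(U=2 | obs) = 1/120 / 13/360 = 3/13
P(U=3 | obs) = 1/45 / 13/360 = 8/13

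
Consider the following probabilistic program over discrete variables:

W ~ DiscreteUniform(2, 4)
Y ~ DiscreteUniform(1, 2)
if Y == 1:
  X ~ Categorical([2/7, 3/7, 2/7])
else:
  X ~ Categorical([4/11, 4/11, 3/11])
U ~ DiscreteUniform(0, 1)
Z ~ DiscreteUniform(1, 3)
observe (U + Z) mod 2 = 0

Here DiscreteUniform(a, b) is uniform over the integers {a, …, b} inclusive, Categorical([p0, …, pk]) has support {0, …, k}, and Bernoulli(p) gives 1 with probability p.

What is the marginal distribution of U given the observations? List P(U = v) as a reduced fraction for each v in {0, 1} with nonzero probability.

Enumerate traces; 54 have nonzero weight after conditioning:
  (W=2, Y=1, X=0, U=0, Z=2) weight 1/126
  (W=2, Y=1, X=0, U=1, Z=1) weight 1/126
  (W=2, Y=1, X=0, U=1, Z=3) weight 1/126
  (W=2, Y=1, X=1, U=0, Z=2) weight 1/84
  (W=2, Y=1, X=1, U=1, Z=1) weight 1/84
  (W=2, Y=1, X=1, U=1, Z=3) weight 1/84
  (W=2, Y=1, X=2, U=0, Z=2) weight 1/126
  (W=2, Y=1, X=2, U=1, Z=1) weight 1/126
  … 46 more
Group by U:
  weight(U=0) = 1/6
  weight(U=1) = 1/3
Total weight = 1/6 + 1/3 = 1/2
P(U=0 | obs) = 1/6 / 1/2 = 1/3
P(U=1 | obs) = 1/3 / 1/2 = 2/3

P(U=0) = 1/3, P(U=1) = 2/3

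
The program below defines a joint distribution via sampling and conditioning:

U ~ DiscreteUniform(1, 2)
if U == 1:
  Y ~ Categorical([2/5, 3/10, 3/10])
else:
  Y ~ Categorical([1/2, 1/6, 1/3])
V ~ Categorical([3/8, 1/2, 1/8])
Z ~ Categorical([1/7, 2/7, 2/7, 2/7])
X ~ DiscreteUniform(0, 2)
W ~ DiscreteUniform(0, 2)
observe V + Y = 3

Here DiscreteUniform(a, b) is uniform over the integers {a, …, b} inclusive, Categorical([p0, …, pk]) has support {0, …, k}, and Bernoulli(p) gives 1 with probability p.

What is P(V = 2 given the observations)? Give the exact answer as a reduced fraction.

Enumerate traces; 144 have nonzero weight after conditioning:
  (U=1, Y=1, V=2, Z=0, X=0, W=0) weight 1/3360
  (U=1, Y=1, V=2, Z=0, X=0, W=1) weight 1/3360
  (U=1, Y=1, V=2, Z=0, X=0, W=2) weight 1/3360
  (U=1, Y=1, V=2, Z=0, X=1, W=0) weight 1/3360
  (U=1, Y=1, V=2, Z=0, X=1, W=1) weight 1/3360
  (U=1, Y=1, V=2, Z=0, X=1, W=2) weight 1/3360
  (U=1, Y=1, V=2, Z=0, X=2, W=0) weight 1/3360
  (U=1, Y=1, V=2, Z=0, X=2, W=1) weight 1/3360
  (U=1, Y=2, V=1, Z=0, X=0, W=0) weight 1/840
  … 135 more
Group by V:
  weight(V=1) = 19/120
  weight(V=2) = 7/240
Total weight = 19/120 + 7/240 = 3/16
P(V=1 | obs) = 19/120 / 3/16 = 38/45
P(V=2 | obs) = 7/240 / 3/16 = 7/45

P(V = 2 | obs) = 7/45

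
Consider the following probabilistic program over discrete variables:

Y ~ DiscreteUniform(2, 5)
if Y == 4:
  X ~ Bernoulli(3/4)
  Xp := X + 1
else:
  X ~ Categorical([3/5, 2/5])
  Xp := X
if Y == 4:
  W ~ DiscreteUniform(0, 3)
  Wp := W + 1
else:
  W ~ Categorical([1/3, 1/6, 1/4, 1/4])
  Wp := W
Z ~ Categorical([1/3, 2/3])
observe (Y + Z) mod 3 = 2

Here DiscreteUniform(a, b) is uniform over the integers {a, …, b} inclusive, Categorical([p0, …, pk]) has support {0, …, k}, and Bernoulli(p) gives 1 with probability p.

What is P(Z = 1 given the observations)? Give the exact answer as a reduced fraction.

P(Z = 1 | obs) = 1/2

Enumerate traces; 24 have nonzero weight after conditioning:
  (Y=2, X=0, W=0, Z=0) weight 1/60
  (Y=2, X=0, W=1, Z=0) weight 1/120
  (Y=2, X=0, W=2, Z=0) weight 1/80
  (Y=2, X=0, W=3, Z=0) weight 1/80
  (Y=2, X=1, W=0, Z=0) weight 1/90
  (Y=2, X=1, W=1, Z=0) weight 1/180
  (Y=2, X=1, W=2, Z=0) weight 1/120
  (Y=2, X=1, W=3, Z=0) weight 1/120
  (Y=4, X=0, W=0, Z=1) weight 1/96
  … 15 more
Group by Z:
  weight(Z=0) = 1/6
  weight(Z=1) = 1/6
Total weight = 1/6 + 1/6 = 1/3
P(Z=0 | obs) = 1/6 / 1/3 = 1/2
P(Z=1 | obs) = 1/6 / 1/3 = 1/2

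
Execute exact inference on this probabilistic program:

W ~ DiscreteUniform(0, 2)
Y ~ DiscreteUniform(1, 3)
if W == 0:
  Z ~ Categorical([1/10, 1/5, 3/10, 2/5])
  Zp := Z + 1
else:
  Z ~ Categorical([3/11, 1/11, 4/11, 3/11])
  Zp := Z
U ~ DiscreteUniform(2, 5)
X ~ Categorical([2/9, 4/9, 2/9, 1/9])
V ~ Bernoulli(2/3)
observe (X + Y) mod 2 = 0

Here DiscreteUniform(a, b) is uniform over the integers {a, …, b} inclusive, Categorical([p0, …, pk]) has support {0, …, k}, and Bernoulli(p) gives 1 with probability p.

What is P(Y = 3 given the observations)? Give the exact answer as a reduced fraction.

P(Y = 3 | obs) = 5/14

Enumerate traces; 576 have nonzero weight after conditioning:
  (W=0, Y=1, Z=0, U=2, X=1, V=0) weight 1/2430
  (W=0, Y=1, Z=0, U=2, X=1, V=1) weight 1/1215
  (W=0, Y=1, Z=0, U=2, X=3, V=0) weight 1/9720
  (W=0, Y=1, Z=0, U=2, X=3, V=1) weight 1/4860
  (W=0, Y=1, Z=0, U=3, X=1, V=0) weight 1/2430
  (W=0, Y=1, Z=0, U=3, X=1, V=1) weight 1/1215
  (W=0, Y=1, Z=0, U=3, X=3, V=0) weight 1/9720
  (W=0, Y=1, Z=0, U=3, X=3, V=1) weight 1/4860
  (W=0, Y=2, Z=0, U=2, X=0, V=0) weight 1/4860
  (W=0, Y=3, Z=0, U=2, X=1, V=0) weight 1/2430
  … 566 more
Group by Y:
  weight(Y=1) = 5/27
  weight(Y=2) = 4/27
  weight(Y=3) = 5/27
Total weight = 5/27 + 4/27 + 5/27 = 14/27
P(Y=1 | obs) = 5/27 / 14/27 = 5/14
P(Y=2 | obs) = 4/27 / 14/27 = 2/7
P(Y=3 | obs) = 5/27 / 14/27 = 5/14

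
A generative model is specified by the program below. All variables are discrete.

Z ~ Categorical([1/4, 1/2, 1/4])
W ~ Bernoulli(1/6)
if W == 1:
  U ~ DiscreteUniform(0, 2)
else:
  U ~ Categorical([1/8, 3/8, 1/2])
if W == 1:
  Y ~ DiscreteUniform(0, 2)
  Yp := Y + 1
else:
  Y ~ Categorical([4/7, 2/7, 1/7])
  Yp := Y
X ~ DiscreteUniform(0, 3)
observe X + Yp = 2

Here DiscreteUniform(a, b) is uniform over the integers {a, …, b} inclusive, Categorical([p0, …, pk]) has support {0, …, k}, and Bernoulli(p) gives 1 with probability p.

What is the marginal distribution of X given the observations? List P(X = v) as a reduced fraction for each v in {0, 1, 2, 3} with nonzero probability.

Enumerate traces; 45 have nonzero weight after conditioning:
  (Z=0, W=0, U=0, Y=0, X=2) weight 5/1344
  (Z=0, W=0, U=0, Y=1, X=1) weight 5/2688
  (Z=0, W=0, U=0, Y=2, X=0) weight 5/5376
  (Z=0, W=0, U=1, Y=0, X=2) weight 5/448
  (Z=0, W=0, U=1, Y=1, X=1) weight 5/896
  (Z=0, W=0, U=1, Y=2, X=0) weight 5/1792
  (Z=0, W=0, U=2, Y=0, X=2) weight 5/336
  (Z=0, W=0, U=2, Y=1, X=1) weight 5/672
  … 37 more
Group by X:
  weight(X=0) = 11/252
  weight(X=1) = 37/504
  weight(X=2) = 5/42
Total weight = 11/252 + 37/504 + 5/42 = 17/72
P(X=0 | obs) = 11/252 / 17/72 = 22/119
P(X=1 | obs) = 37/504 / 17/72 = 37/119
P(X=2 | obs) = 5/42 / 17/72 = 60/119

P(X=0) = 22/119, P(X=1) = 37/119, P(X=2) = 60/119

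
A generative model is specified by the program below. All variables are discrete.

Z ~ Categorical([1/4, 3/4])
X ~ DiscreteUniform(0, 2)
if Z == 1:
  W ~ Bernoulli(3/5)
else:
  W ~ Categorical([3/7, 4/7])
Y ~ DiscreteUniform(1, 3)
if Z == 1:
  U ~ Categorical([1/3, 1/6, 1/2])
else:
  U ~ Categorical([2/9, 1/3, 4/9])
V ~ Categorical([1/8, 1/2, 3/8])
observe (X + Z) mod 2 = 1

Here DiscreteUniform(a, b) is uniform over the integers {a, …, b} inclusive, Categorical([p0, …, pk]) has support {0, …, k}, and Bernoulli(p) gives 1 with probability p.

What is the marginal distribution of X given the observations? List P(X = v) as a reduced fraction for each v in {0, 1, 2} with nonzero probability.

P(X=0) = 3/7, P(X=1) = 1/7, P(X=2) = 3/7

Enumerate traces; 162 have nonzero weight after conditioning:
  (Z=0, X=1, W=0, Y=1, U=0, V=0) weight 1/3024
  (Z=0, X=1, W=0, Y=1, U=0, V=1) weight 1/756
  (Z=0, X=1, W=0, Y=1, U=0, V=2) weight 1/1008
  (Z=0, X=1, W=0, Y=1, U=1, V=0) weight 1/2016
  (Z=0, X=1, W=0, Y=1, U=1, V=1) weight 1/504
  (Z=0, X=1, W=0, Y=1, U=1, V=2) weight 1/672
  (Z=0, X=1, W=0, Y=1, U=2, V=0) weight 1/1512
  (Z=0, X=1, W=0, Y=1, U=2, V=1) weight 1/378
  (Z=1, X=0, W=0, Y=1, U=0, V=0) weight 1/720
  (Z=1, X=2, W=0, Y=1, U=0, V=0) weight 1/720
  … 152 more
Group by X:
  weight(X=0) = 1/4
  weight(X=1) = 1/12
  weight(X=2) = 1/4
Total weight = 1/4 + 1/12 + 1/4 = 7/12
P(X=0 | obs) = 1/4 / 7/12 = 3/7
P(X=1 | obs) = 1/12 / 7/12 = 1/7
P(X=2 | obs) = 1/4 / 7/12 = 3/7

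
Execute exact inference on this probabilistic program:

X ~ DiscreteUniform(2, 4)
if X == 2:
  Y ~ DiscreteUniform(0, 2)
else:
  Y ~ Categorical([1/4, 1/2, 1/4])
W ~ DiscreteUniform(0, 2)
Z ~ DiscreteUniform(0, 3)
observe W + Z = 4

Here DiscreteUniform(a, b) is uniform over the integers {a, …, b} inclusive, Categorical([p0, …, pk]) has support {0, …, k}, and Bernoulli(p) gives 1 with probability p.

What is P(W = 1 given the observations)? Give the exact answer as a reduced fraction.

Enumerate traces; 18 have nonzero weight after conditioning:
  (X=2, Y=0, W=1, Z=3) weight 1/108
  (X=2, Y=0, W=2, Z=2) weight 1/108
  (X=2, Y=1, W=1, Z=3) weight 1/108
  (X=2, Y=1, W=2, Z=2) weight 1/108
  (X=2, Y=2, W=1, Z=3) weight 1/108
  (X=2, Y=2, W=2, Z=2) weight 1/108
  (X=3, Y=0, W=1, Z=3) weight 1/144
  (X=3, Y=0, W=2, Z=2) weight 1/144
  … 10 more
Group by W:
  weight(W=1) = 1/12
  weight(W=2) = 1/12
Total weight = 1/12 + 1/12 = 1/6
P(W=1 | obs) = 1/12 / 1/6 = 1/2
P(W=2 | obs) = 1/12 / 1/6 = 1/2

P(W = 1 | obs) = 1/2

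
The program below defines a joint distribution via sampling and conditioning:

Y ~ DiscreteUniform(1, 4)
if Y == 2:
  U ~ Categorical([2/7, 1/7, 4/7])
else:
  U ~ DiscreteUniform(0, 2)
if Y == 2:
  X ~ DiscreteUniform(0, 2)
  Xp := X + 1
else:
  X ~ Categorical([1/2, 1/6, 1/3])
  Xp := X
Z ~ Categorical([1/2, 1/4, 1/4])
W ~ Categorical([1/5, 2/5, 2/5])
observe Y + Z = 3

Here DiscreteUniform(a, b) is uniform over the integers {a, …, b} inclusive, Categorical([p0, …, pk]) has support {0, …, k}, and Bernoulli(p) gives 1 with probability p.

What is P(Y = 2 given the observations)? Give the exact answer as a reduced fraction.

Enumerate traces; 81 have nonzero weight after conditioning:
  (Y=1, U=0, X=0, Z=2, W=0) weight 1/480
  (Y=1, U=0, X=0, Z=2, W=1) weight 1/240
  (Y=1, U=0, X=0, Z=2, W=2) weight 1/240
  (Y=1, U=0, X=1, Z=2, W=0) weight 1/1440
  (Y=1, U=0, X=1, Z=2, W=1) weight 1/720
  (Y=1, U=0, X=1, Z=2, W=2) weight 1/720
  (Y=1, U=0, X=2, Z=2, W=0) weight 1/720
  (Y=1, U=0, X=2, Z=2, W=1) weight 1/360
  (Y=2, U=0, X=0, Z=1, W=0) weight 1/840
  (Y=3, U=0, X=0, Z=0, W=0) weight 1/240
  … 71 more
Group by Y:
  weight(Y=1) = 1/16
  weight(Y=2) = 1/16
  weight(Y=3) = 1/8
Total weight = 1/16 + 1/16 + 1/8 = 1/4
P(Y=1 | obs) = 1/16 / 1/4 = 1/4
P(Y=2 | obs) = 1/16 / 1/4 = 1/4
P(Y=3 | obs) = 1/8 / 1/4 = 1/2

P(Y = 2 | obs) = 1/4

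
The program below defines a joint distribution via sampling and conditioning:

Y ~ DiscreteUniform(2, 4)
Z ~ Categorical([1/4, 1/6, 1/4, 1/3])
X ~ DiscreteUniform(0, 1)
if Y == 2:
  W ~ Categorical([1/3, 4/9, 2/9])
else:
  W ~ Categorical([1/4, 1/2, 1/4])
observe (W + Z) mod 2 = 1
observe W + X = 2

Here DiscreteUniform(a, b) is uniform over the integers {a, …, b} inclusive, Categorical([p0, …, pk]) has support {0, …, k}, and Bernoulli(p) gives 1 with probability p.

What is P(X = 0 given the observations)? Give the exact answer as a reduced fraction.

Enumerate traces; 12 have nonzero weight after conditioning:
  (Y=2, Z=0, X=1, W=1) weight 1/54
  (Y=2, Z=1, X=0, W=2) weight 1/162
  (Y=2, Z=2, X=1, W=1) weight 1/54
  (Y=2, Z=3, X=0, W=2) weight 1/81
  (Y=3, Z=0, X=1, W=1) weight 1/48
  (Y=3, Z=1, X=0, W=2) weight 1/144
  (Y=3, Z=2, X=1, W=1) weight 1/48
  (Y=3, Z=3, X=0, W=2) weight 1/72
  … 4 more
Group by X:
  weight(X=0) = 13/216
  weight(X=1) = 13/108
Total weight = 13/216 + 13/108 = 13/72
P(X=0 | obs) = 13/216 / 13/72 = 1/3
P(X=1 | obs) = 13/108 / 13/72 = 2/3

P(X = 0 | obs) = 1/3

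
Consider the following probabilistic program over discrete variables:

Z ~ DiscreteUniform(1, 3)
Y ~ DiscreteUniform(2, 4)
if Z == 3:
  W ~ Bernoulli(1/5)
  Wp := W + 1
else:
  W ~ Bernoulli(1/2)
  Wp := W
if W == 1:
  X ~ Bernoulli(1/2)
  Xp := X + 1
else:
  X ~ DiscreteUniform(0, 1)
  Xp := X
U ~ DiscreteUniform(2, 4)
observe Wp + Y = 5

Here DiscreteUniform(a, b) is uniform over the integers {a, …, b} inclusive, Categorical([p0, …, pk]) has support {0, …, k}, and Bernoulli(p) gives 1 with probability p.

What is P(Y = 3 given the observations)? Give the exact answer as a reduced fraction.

Enumerate traces; 24 have nonzero weight after conditioning:
  (Z=1, Y=4, W=1, X=0, U=2) weight 1/108
  (Z=1, Y=4, W=1, X=0, U=3) weight 1/108
  (Z=1, Y=4, W=1, X=0, U=4) weight 1/108
  (Z=1, Y=4, W=1, X=1, U=2) weight 1/108
  (Z=1, Y=4, W=1, X=1, U=3) weight 1/108
  (Z=1, Y=4, W=1, X=1, U=4) weight 1/108
  (Z=2, Y=4, W=1, X=0, U=2) weight 1/108
  (Z=2, Y=4, W=1, X=0, U=3) weight 1/108
  (Z=3, Y=3, W=1, X=0, U=2) weight 1/270
  … 15 more
Group by Y:
  weight(Y=3) = 1/45
  weight(Y=4) = 1/5
Total weight = 1/45 + 1/5 = 2/9
P(Y=3 | obs) = 1/45 / 2/9 = 1/10
P(Y=4 | obs) = 1/5 / 2/9 = 9/10

P(Y = 3 | obs) = 1/10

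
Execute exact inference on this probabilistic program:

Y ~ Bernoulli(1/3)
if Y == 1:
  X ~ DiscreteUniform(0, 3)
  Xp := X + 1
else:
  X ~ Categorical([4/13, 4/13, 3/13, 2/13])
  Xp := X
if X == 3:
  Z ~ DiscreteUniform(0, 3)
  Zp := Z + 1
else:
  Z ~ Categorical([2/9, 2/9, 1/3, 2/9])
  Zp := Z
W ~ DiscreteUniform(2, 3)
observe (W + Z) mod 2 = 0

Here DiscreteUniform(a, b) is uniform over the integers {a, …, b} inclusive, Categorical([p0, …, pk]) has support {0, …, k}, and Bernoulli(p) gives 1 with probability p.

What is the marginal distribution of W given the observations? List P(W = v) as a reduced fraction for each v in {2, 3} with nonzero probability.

Enumerate traces; 32 have nonzero weight after conditioning:
  (Y=0, X=0, Z=0, W=2) weight 8/351
  (Y=0, X=0, Z=1, W=3) weight 8/351
  (Y=0, X=0, Z=2, W=2) weight 4/117
  (Y=0, X=0, Z=3, W=3) weight 8/351
  (Y=0, X=1, Z=0, W=2) weight 8/351
  (Y=0, X=1, Z=1, W=3) weight 8/351
  (Y=0, X=1, Z=2, W=2) weight 4/117
  (Y=0, X=1, Z=3, W=3) weight 8/351
  … 24 more
Group by W:
  weight(W=2) = 1531/5616
  weight(W=3) = 1277/5616
Total weight = 1531/5616 + 1277/5616 = 1/2
P(W=2 | obs) = 1531/5616 / 1/2 = 1531/2808
P(W=3 | obs) = 1277/5616 / 1/2 = 1277/2808

P(W=2) = 1531/2808, P(W=3) = 1277/2808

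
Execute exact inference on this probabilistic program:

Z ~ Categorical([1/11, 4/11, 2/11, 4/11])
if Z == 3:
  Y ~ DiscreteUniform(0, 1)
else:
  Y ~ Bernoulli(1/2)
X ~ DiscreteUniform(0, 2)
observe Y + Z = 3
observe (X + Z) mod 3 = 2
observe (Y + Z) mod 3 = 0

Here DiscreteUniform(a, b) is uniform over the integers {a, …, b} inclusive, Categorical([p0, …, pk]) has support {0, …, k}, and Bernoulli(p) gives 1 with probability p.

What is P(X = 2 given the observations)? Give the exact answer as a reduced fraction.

P(X = 2 | obs) = 2/3

Enumerate traces; 2 have nonzero weight after conditioning:
  (Z=2, Y=1, X=0) weight 1/33
  (Z=3, Y=0, X=2) weight 2/33
Group by X:
  weight(X=0) = 1/33
  weight(X=2) = 2/33
Total weight = 1/33 + 2/33 = 1/11
P(X=0 | obs) = 1/33 / 1/11 = 1/3
P(X=2 | obs) = 2/33 / 1/11 = 2/3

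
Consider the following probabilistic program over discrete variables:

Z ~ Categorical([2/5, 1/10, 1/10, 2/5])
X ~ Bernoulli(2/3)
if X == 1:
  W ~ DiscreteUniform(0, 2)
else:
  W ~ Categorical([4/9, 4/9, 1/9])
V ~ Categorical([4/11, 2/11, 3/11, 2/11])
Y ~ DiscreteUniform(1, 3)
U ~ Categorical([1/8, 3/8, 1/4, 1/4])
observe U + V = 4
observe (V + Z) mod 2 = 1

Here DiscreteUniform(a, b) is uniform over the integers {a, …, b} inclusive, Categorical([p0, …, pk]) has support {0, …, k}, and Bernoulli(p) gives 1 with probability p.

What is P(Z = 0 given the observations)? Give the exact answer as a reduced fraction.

Enumerate traces; 108 have nonzero weight after conditioning:
  (Z=0, X=0, W=0, V=1, Y=1, U=3) weight 4/4455
  (Z=0, X=0, W=0, V=1, Y=2, U=3) weight 4/4455
  (Z=0, X=0, W=0, V=1, Y=3, U=3) weight 4/4455
  (Z=0, X=0, W=0, V=3, Y=1, U=1) weight 2/1485
  (Z=0, X=0, W=0, V=3, Y=2, U=1) weight 2/1485
  (Z=0, X=0, W=0, V=3, Y=3, U=1) weight 2/1485
  (Z=0, X=0, W=1, V=1, Y=1, U=3) weight 4/4455
  (Z=0, X=0, W=1, V=1, Y=2, U=3) weight 4/4455
  (Z=1, X=0, W=0, V=2, Y=1, U=2) weight 1/2970
  (Z=2, X=0, W=0, V=1, Y=1, U=3) weight 1/4455
  … 98 more
Group by Z:
  weight(Z=0) = 1/22
  weight(Z=1) = 3/440
  weight(Z=2) = 1/88
  weight(Z=3) = 3/110
Total weight = 1/22 + 3/440 + 1/88 + 3/110 = 1/11
P(Z=0 | obs) = 1/22 / 1/11 = 1/2
P(Z=1 | obs) = 3/440 / 1/11 = 3/40
P(Z=2 | obs) = 1/88 / 1/11 = 1/8
P(Z=3 | obs) = 3/110 / 1/11 = 3/10

P(Z = 0 | obs) = 1/2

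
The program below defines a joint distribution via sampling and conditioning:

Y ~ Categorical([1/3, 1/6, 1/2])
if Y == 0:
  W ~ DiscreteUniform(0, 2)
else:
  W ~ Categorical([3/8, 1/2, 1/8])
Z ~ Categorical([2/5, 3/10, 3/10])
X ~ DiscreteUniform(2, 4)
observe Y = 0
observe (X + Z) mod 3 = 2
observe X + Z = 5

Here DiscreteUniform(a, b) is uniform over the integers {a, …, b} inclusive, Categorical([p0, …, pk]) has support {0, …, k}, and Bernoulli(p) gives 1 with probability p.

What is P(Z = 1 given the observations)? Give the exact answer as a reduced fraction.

Enumerate traces; 6 have nonzero weight after conditioning:
  (Y=0, W=0, Z=1, X=4) weight 1/90
  (Y=0, W=0, Z=2, X=3) weight 1/90
  (Y=0, W=1, Z=1, X=4) weight 1/90
  (Y=0, W=1, Z=2, X=3) weight 1/90
  (Y=0, W=2, Z=1, X=4) weight 1/90
  (Y=0, W=2, Z=2, X=3) weight 1/90
Group by Z:
  weight(Z=1) = 1/30
  weight(Z=2) = 1/30
Total weight = 1/30 + 1/30 = 1/15
P(Z=1 | obs) = 1/30 / 1/15 = 1/2
P(Z=2 | obs) = 1/30 / 1/15 = 1/2

P(Z = 1 | obs) = 1/2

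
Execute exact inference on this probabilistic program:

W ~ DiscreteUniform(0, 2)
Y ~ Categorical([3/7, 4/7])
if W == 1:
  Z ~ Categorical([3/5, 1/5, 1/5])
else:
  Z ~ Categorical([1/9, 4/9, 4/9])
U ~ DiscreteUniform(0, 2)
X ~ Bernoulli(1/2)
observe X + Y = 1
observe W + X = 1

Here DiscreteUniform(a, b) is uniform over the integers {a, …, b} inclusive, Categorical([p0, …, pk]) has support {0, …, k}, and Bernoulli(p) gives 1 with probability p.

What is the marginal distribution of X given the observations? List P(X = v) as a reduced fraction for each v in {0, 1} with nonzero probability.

Enumerate traces; 18 have nonzero weight after conditioning:
  (W=0, Y=0, Z=0, U=0, X=1) weight 1/378
  (W=0, Y=0, Z=0, U=1, X=1) weight 1/378
  (W=0, Y=0, Z=0, U=2, X=1) weight 1/378
  (W=0, Y=0, Z=1, U=0, X=1) weight 2/189
  (W=0, Y=0, Z=1, U=1, X=1) weight 2/189
  (W=0, Y=0, Z=1, U=2, X=1) weight 2/189
  (W=0, Y=0, Z=2, U=0, X=1) weight 2/189
  (W=0, Y=0, Z=2, U=1, X=1) weight 2/189
  (W=1, Y=1, Z=0, U=0, X=0) weight 2/105
  … 9 more
Group by X:
  weight(X=0) = 2/21
  weight(X=1) = 1/14
Total weight = 2/21 + 1/14 = 1/6
P(X=0 | obs) = 2/21 / 1/6 = 4/7
P(X=1 | obs) = 1/14 / 1/6 = 3/7

P(X=0) = 4/7, P(X=1) = 3/7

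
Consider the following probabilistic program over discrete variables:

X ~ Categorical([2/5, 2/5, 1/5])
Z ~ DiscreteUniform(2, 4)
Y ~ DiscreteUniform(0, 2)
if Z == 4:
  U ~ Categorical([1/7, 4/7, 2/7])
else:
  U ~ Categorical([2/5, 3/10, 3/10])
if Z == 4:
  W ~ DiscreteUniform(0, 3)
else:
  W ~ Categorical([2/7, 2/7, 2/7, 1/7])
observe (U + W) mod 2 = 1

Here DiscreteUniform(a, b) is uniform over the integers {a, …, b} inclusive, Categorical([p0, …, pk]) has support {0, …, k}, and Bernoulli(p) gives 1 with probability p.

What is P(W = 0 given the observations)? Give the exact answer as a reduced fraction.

Enumerate traces; 162 have nonzero weight after conditioning:
  (X=0, Z=2, Y=0, U=0, W=1) weight 8/1575
  (X=0, Z=2, Y=0, U=0, W=3) weight 4/1575
  (X=0, Z=2, Y=0, U=1, W=0) weight 2/525
  (X=0, Z=2, Y=0, U=1, W=2) weight 2/525
  (X=0, Z=2, Y=0, U=2, W=1) weight 2/525
  (X=0, Z=2, Y=0, U=2, W=3) weight 1/525
  (X=0, Z=2, Y=1, U=0, W=1) weight 8/1575
  (X=0, Z=2, Y=1, U=0, W=3) weight 4/1575
  … 154 more
Group by W:
  weight(W=0) = 11/105
  weight(W=1) = 71/420
  weight(W=2) = 11/105
  weight(W=3) = 43/420
Total weight = 11/105 + 71/420 + 11/105 + 43/420 = 101/210
P(W=0 | obs) = 11/105 / 101/210 = 22/101
P(W=1 | obs) = 71/420 / 101/210 = 71/202
P(W=2 | obs) = 11/105 / 101/210 = 22/101
P(W=3 | obs) = 43/420 / 101/210 = 43/202

P(W = 0 | obs) = 22/101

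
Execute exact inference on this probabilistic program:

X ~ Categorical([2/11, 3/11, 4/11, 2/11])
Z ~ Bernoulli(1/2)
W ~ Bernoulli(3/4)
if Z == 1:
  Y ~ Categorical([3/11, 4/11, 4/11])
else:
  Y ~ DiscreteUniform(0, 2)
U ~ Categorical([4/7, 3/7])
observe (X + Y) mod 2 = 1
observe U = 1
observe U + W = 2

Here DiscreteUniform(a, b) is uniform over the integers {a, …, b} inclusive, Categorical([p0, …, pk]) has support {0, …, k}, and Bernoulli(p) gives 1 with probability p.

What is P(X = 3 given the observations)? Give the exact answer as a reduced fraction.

Enumerate traces; 12 have nonzero weight after conditioning:
  (X=0, Z=0, W=1, Y=1, U=1) weight 3/308
  (X=0, Z=1, W=1, Y=1, U=1) weight 9/847
  (X=1, Z=0, W=1, Y=0, U=1) weight 9/616
  (X=1, Z=0, W=1, Y=2, U=1) weight 9/616
  (X=1, Z=1, W=1, Y=0, U=1) weight 81/6776
  (X=1, Z=1, W=1, Y=2, U=1) weight 27/1694
  (X=2, Z=0, W=1, Y=1, U=1) weight 3/154
  (X=2, Z=1, W=1, Y=1, U=1) weight 18/847
  (X=3, Z=0, W=1, Y=0, U=1) weight 3/308
  … 3 more
Group by X:
  weight(X=0) = 69/3388
  weight(X=1) = 387/6776
  weight(X=2) = 69/1694
  weight(X=3) = 129/3388
Total weight = 69/3388 + 387/6776 + 69/1694 + 129/3388 = 1059/6776
P(X=0 | obs) = 69/3388 / 1059/6776 = 46/353
P(X=1 | obs) = 387/6776 / 1059/6776 = 129/353
P(X=2 | obs) = 69/1694 / 1059/6776 = 92/353
P(X=3 | obs) = 129/3388 / 1059/6776 = 86/353

P(X = 3 | obs) = 86/353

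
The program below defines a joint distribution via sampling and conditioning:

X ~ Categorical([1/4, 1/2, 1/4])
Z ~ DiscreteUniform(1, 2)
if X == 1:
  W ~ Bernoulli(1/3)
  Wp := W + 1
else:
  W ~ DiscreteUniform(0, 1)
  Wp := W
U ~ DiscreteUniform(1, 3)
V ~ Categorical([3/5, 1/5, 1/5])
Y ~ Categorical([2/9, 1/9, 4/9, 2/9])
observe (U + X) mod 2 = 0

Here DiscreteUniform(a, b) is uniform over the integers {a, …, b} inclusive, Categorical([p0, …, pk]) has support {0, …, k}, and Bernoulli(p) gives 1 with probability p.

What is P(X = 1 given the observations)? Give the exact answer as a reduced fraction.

Enumerate traces; 192 have nonzero weight after conditioning:
  (X=0, Z=1, W=0, U=2, V=0, Y=0) weight 1/360
  (X=0, Z=1, W=0, U=2, V=0, Y=1) weight 1/720
  (X=0, Z=1, W=0, U=2, V=0, Y=2) weight 1/180
  (X=0, Z=1, W=0, U=2, V=0, Y=3) weight 1/360
  (X=0, Z=1, W=0, U=2, V=1, Y=0) weight 1/1080
  (X=0, Z=1, W=0, U=2, V=1, Y=1) weight 1/2160
  (X=0, Z=1, W=0, U=2, V=1, Y=2) weight 1/540
  (X=0, Z=1, W=0, U=2, V=1, Y=3) weight 1/1080
  (X=1, Z=1, W=0, U=1, V=0, Y=0) weight 1/135
  (X=2, Z=1, W=0, U=2, V=0, Y=0) weight 1/360
  … 182 more
Group by X:
  weight(X=0) = 1/12
  weight(X=1) = 1/3
  weight(X=2) = 1/12
Total weight = 1/12 + 1/3 + 1/12 = 1/2
P(X=0 | obs) = 1/12 / 1/2 = 1/6
P(X=1 | obs) = 1/3 / 1/2 = 2/3
P(X=2 | obs) = 1/12 / 1/2 = 1/6

P(X = 1 | obs) = 2/3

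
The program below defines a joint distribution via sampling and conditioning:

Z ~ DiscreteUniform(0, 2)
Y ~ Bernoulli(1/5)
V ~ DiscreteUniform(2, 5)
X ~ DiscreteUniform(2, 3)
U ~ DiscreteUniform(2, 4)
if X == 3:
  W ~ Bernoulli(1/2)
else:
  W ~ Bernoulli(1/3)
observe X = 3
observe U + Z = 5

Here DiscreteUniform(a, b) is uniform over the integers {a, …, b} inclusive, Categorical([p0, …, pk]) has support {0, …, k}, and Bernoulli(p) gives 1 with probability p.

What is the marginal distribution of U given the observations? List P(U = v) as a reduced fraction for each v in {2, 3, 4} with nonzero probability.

Enumerate traces; 32 have nonzero weight after conditioning:
  (Z=1, Y=0, V=2, X=3, U=4, W=0) weight 1/180
  (Z=1, Y=0, V=2, X=3, U=4, W=1) weight 1/180
  (Z=1, Y=0, V=3, X=3, U=4, W=0) weight 1/180
  (Z=1, Y=0, V=3, X=3, U=4, W=1) weight 1/180
  (Z=1, Y=0, V=4, X=3, U=4, W=0) weight 1/180
  (Z=1, Y=0, V=4, X=3, U=4, W=1) weight 1/180
  (Z=1, Y=0, V=5, X=3, U=4, W=0) weight 1/180
  (Z=1, Y=0, V=5, X=3, U=4, W=1) weight 1/180
  (Z=2, Y=0, V=2, X=3, U=3, W=0) weight 1/180
  … 23 more
Group by U:
  weight(U=3) = 1/18
  weight(U=4) = 1/18
Total weight = 1/18 + 1/18 = 1/9
P(U=3 | obs) = 1/18 / 1/9 = 1/2
P(U=4 | obs) = 1/18 / 1/9 = 1/2

P(U=3) = 1/2, P(U=4) = 1/2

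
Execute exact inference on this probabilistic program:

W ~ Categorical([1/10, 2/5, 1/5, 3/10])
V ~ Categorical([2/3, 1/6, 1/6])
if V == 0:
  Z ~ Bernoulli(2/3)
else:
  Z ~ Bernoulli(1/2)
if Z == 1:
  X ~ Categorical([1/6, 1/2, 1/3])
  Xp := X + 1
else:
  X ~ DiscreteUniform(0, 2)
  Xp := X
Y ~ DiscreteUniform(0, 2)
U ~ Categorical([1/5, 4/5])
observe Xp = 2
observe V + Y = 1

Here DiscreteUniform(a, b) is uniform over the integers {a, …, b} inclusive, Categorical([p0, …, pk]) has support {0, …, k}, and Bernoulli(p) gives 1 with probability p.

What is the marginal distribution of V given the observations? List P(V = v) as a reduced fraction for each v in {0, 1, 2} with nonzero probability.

Enumerate traces; 32 have nonzero weight after conditioning:
  (W=0, V=0, Z=0, X=2, Y=1, U=0) weight 1/2025
  (W=0, V=0, Z=0, X=2, Y=1, U=1) weight 4/2025
  (W=0, V=0, Z=1, X=1, Y=1, U=0) weight 1/675
  (W=0, V=0, Z=1, X=1, Y=1, U=1) weight 4/675
  (W=0, V=1, Z=0, X=2, Y=0, U=0) weight 1/5400
  (W=0, V=1, Z=0, X=2, Y=0, U=1) weight 1/1350
  (W=0, V=1, Z=1, X=1, Y=0, U=0) weight 1/3600
  (W=0, V=1, Z=1, X=1, Y=0, U=1) weight 1/900
  … 24 more
Group by V:
  weight(V=0) = 8/81
  weight(V=1) = 5/216
Total weight = 8/81 + 5/216 = 79/648
P(V=0 | obs) = 8/81 / 79/648 = 64/79
P(V=1 | obs) = 5/216 / 79/648 = 15/79

P(V=0) = 64/79, P(V=1) = 15/79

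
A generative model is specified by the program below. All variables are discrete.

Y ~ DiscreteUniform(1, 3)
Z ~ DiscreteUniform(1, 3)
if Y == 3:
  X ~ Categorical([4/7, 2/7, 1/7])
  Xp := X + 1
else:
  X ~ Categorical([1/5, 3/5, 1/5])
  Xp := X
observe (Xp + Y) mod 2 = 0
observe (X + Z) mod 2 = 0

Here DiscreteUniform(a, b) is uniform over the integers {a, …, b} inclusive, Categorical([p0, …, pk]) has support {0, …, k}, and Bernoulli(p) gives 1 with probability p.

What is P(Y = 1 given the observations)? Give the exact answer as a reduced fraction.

P(Y = 1 | obs) = 14/27

Enumerate traces; 6 have nonzero weight after conditioning:
  (Y=1, Z=1, X=1) weight 1/15
  (Y=1, Z=3, X=1) weight 1/15
  (Y=2, Z=2, X=0) weight 1/45
  (Y=2, Z=2, X=2) weight 1/45
  (Y=3, Z=2, X=0) weight 4/63
  (Y=3, Z=2, X=2) weight 1/63
Group by Y:
  weight(Y=1) = 2/15
  weight(Y=2) = 2/45
  weight(Y=3) = 5/63
Total weight = 2/15 + 2/45 + 5/63 = 9/35
P(Y=1 | obs) = 2/15 / 9/35 = 14/27
P(Y=2 | obs) = 2/45 / 9/35 = 14/81
P(Y=3 | obs) = 5/63 / 9/35 = 25/81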